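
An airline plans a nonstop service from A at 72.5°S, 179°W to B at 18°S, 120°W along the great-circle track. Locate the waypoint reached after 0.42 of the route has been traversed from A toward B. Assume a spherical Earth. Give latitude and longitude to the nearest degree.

≈ 53°S, 137°W

The haversine formula gives a central angle δ ≈ 1.113 rad (63.8°) between the endpoints.
Interpolate at f = 0.42 with slerp weights a = sin((1−f)δ)/sin δ ≈ 0.671, b = sin(fδ)/sin δ ≈ 0.502.
p = a·p₁ + b·p₂ ≈ (-0.441, -0.417, -0.795); φ = arcsin(p_z) ≈ -52.64°, λ = atan2(p_y, p_x) ≈ -136.55°.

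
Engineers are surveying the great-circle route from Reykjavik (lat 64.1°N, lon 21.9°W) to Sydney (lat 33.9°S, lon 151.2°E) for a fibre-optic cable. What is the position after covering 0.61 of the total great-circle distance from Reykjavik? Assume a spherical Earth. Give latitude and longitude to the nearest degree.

The haversine formula gives a central angle δ ≈ 2.609 rad (149.5°) between the endpoints.
Interpolate at f = 0.61 with slerp weights a = sin((1−f)δ)/sin δ ≈ 1.677, b = sin(fδ)/sin δ ≈ 1.970.
p = a·p₁ + b·p₂ ≈ (-0.753, 0.515, 0.409); φ = arcsin(p_z) ≈ 24.17°, λ = atan2(p_y, p_x) ≈ 145.67°.

≈ lat 24°N, lon 146°E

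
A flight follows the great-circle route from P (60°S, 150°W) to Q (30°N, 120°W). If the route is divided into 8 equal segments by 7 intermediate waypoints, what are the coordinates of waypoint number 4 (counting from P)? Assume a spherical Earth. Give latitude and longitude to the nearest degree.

Convert each endpoint to a unit vector on the sphere (x = cos φ cos λ, y = cos φ sin λ, z = sin φ).
The central angle between the endpoints is δ = arccos(p₁·p₂) ≈ 1.629 rad (93.3°).
Interpolate at f = 4/8 with slerp weights a = sin((1−f)δ)/sin δ ≈ 0.729, b = sin(fδ)/sin δ ≈ 0.729.
p = a·p₁ + b·p₂ ≈ (-0.631, -0.729, -0.267); φ = arcsin(p_z) ≈ -15.47°, λ = atan2(p_y, p_x) ≈ -130.89°.

≈ (15°S, 131°W)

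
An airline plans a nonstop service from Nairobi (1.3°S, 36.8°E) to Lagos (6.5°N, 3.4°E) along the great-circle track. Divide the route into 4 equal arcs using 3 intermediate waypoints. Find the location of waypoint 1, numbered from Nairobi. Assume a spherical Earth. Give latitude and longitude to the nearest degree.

Write both endpoints as unit vectors p₁, p₂ with components (cos φ cos λ, cos φ sin λ, sin φ).
The central angle between the endpoints is δ = arccos(p₁·p₂) ≈ 0.598 rad (34.2°).
Interpolate at f = 1/4 with slerp weights a = sin((1−f)δ)/sin δ ≈ 0.770, b = sin(fδ)/sin δ ≈ 0.265.
p = a·p₁ + b·p₂ ≈ (0.879, 0.477, 0.012); φ = arcsin(p_z) ≈ 0.71°, λ = atan2(p_y, p_x) ≈ 28.48°.

≈ 1°N, 28°E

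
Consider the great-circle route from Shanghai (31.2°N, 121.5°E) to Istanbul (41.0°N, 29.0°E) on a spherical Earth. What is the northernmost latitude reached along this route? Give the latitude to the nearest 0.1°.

≈ 47.3°N

The great circle lies in the plane with unit normal n̂ = (p₁ × p₂)/|p₁ × p₂|.
Here n̂_z ≈ -0.679; the vertex latitude is φ_max = arccos|n̂_z| ≈ 47.3°.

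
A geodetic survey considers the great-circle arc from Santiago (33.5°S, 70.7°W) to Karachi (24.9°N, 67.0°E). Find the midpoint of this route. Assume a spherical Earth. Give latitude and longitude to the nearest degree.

Convert each endpoint to a unit vector on the sphere (x = cos φ cos λ, y = cos φ sin λ, z = sin φ).
The central angle between the endpoints is δ = arccos(p₁·p₂) ≈ 2.485 rad (142.4°).
Interpolate at f = 1/2 with slerp weights a = sin((1−f)δ)/sin δ ≈ 1.550, b = sin(fδ)/sin δ ≈ 1.550.
p = a·p₁ + b·p₂ ≈ (0.976, 0.074, -0.203); φ = arcsin(p_z) ≈ -11.70°, λ = atan2(p_y, p_x) ≈ 4.35°.

≈ 12°S, 4°E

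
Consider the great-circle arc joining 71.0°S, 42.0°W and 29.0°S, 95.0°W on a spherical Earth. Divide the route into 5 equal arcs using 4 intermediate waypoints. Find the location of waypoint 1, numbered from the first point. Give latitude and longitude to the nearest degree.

≈ 65°S, 64°W

The haversine formula gives a central angle δ ≈ 0.890 rad (51.0°) between the endpoints.
Interpolate at f = 1/5 with slerp weights a = sin((1−f)δ)/sin δ ≈ 0.841, b = sin(fδ)/sin δ ≈ 0.228.
p = a·p₁ + b·p₂ ≈ (0.186, -0.382, -0.905); φ = arcsin(p_z) ≈ -64.88°, λ = atan2(p_y, p_x) ≈ -64.01°.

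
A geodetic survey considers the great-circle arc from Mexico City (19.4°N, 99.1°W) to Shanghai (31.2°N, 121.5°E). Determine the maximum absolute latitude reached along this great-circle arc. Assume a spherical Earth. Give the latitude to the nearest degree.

The great circle lies in the plane with unit normal n̂ = (p₁ × p₂)/|p₁ × p₂|.
Here n̂_z ≈ -0.585; the vertex latitude is φ_max = arccos|n̂_z| ≈ 54.2°.

≈ 54°N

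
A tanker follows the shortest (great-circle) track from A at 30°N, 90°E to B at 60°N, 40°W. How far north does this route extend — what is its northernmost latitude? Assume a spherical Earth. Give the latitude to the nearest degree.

The great circle lies in the plane with unit normal n̂ = (p₁ × p₂)/|p₁ × p₂|.
Here n̂_z ≈ -0.336; the vertex latitude is φ_max = arccos|n̂_z| ≈ 70.4°.
Check via Clairaut: cos φ_max = |cos φ₁| · sin C = cos(30.0°)·sin(22.8°) ≈ 0.336, again giving ≈ 70.4°.

≈ 70°N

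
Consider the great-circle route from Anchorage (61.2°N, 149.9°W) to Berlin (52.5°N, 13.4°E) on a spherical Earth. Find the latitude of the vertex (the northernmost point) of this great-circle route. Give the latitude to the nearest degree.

≈ 85°N

The great circle lies in the plane with unit normal n̂ = (p₁ × p₂)/|p₁ × p₂|.
Here n̂_z ≈ +0.093; the vertex latitude is φ_max = arccos|n̂_z| ≈ 84.7°.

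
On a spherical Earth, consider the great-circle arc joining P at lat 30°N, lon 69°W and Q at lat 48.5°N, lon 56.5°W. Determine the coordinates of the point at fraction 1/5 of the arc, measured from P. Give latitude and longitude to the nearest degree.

≈ lat 34°N, lon 67°W

Convert each endpoint to a unit vector on the sphere (x = cos φ cos λ, y = cos φ sin λ, z = sin φ).
The central angle between the endpoints is δ = arccos(p₁·p₂) ≈ 0.363 rad (20.8°).
Interpolate at f = 1/5 with slerp weights a = sin((1−f)δ)/sin δ ≈ 0.806, b = sin(fδ)/sin δ ≈ 0.204.
p = a·p₁ + b·p₂ ≈ (0.325, -0.765, 0.556); φ = arcsin(p_z) ≈ 33.79°, λ = atan2(p_y, p_x) ≈ -66.98°.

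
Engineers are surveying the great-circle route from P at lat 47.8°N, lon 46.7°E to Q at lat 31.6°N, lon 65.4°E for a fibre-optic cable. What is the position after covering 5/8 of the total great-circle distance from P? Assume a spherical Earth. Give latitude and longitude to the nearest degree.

The haversine formula gives a central angle δ ≈ 0.376 rad (21.6°) between the endpoints.
Interpolate at f = 5/8 with slerp weights a = sin((1−f)δ)/sin δ ≈ 0.383, b = sin(fδ)/sin δ ≈ 0.634.
p = a·p₁ + b·p₂ ≈ (0.401, 0.678, 0.616); φ = arcsin(p_z) ≈ 38.01°, λ = atan2(p_y, p_x) ≈ 59.40°.

≈ lat 38°N, lon 59°E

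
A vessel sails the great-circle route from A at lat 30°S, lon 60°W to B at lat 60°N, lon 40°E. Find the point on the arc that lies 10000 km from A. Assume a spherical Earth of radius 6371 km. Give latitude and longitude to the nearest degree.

Convert each endpoint to a unit vector on the sphere (x = cos φ cos λ, y = cos φ sin λ, z = sin φ).
The central angle between the endpoints is δ = arccos(p₁·p₂) ≈ 2.104 rad (120.5°). The total great-circle distance is δ·R ≈ 2.104 × 6371 ≈ 13404 km, so the target fraction is f = 10000/13404 ≈ 0.746.
Interpolate at f ≈ 0.746 with slerp weights a = sin((1−f)δ)/sin δ ≈ 0.591, b = sin(fδ)/sin δ ≈ 1.161.
p = a·p₁ + b·p₂ ≈ (0.701, -0.070, 0.710); φ = arcsin(p_z) ≈ 45.23°, λ = atan2(p_y, p_x) ≈ -5.73°.

≈ lat 45°N, lon 6°W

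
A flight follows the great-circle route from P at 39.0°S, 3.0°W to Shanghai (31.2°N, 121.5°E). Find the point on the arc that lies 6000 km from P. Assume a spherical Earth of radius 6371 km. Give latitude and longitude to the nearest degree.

≈ 16°S, 54°E

From cos δ = sin φ₁ sin φ₂ + cos φ₁ cos φ₂ cos Δλ, the central angle is δ ≈ 2.350 rad (134.6°). The total great-circle distance is δ·R ≈ 2.350 × 6371 ≈ 14970 km, so the target fraction is f = 6000/14970 ≈ 0.401.
Interpolate at f ≈ 0.401 with slerp weights a = sin((1−f)δ)/sin δ ≈ 1.387, b = sin(fδ)/sin δ ≈ 1.136.
p = a·p₁ + b·p₂ ≈ (0.568, 0.772, -0.284); φ = arcsin(p_z) ≈ -16.50°, λ = atan2(p_y, p_x) ≈ 53.65°.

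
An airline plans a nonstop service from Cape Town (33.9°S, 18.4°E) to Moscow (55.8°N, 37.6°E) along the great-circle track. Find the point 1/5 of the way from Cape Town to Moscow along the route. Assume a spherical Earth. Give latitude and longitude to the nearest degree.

≈ 16°S, 22°E

Convert each endpoint to a unit vector on the sphere (x = cos φ cos λ, y = cos φ sin λ, z = sin φ).
The central angle between the endpoints is δ = arccos(p₁·p₂) ≈ 1.592 rad (91.2°).
Interpolate at f = 1/5 with slerp weights a = sin((1−f)δ)/sin δ ≈ 0.956, b = sin(fδ)/sin δ ≈ 0.313.
p = a·p₁ + b·p₂ ≈ (0.893, 0.358, -0.274); φ = arcsin(p_z) ≈ -15.93°, λ = atan2(p_y, p_x) ≈ 21.85°.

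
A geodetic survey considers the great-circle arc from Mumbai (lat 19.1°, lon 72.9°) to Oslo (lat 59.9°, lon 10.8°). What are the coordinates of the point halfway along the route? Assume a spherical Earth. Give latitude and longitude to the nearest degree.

Write both endpoints as unit vectors p₁, p₂ with components (cos φ cos λ, cos φ sin λ, sin φ).
The central angle between the endpoints is δ = arccos(p₁·p₂) ≈ 1.042 rad (59.7°).
Interpolate at f = 1/2 with slerp weights a = sin((1−f)δ)/sin δ ≈ 0.576, b = sin(fδ)/sin δ ≈ 0.576.
p = a·p₁ + b·p₂ ≈ (0.444, 0.575, 0.687); φ = arcsin(p_z) ≈ 43.42°, λ = atan2(p_y, p_x) ≈ 52.31°.

≈ lat 43°, lon 52°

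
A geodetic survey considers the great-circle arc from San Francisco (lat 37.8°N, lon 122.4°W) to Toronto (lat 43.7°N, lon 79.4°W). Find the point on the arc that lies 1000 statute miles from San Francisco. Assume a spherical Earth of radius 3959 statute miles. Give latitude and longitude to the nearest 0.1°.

≈ lat 42.4°N, lon 104.4°W

The haversine formula gives a central angle δ ≈ 0.571 rad (32.7°) between the endpoints. The total great-circle distance is δ·R ≈ 0.571 × 3959 ≈ 2261 mi, so the target fraction is f = 1000/2261 ≈ 0.442.
Interpolate at f ≈ 0.442 with slerp weights a = sin((1−f)δ)/sin δ ≈ 0.579, b = sin(fδ)/sin δ ≈ 0.462.
p = a·p₁ + b·p₂ ≈ (-0.184, -0.715, 0.674); φ = arcsin(p_z) ≈ 42.41°, λ = atan2(p_y, p_x) ≈ -104.42°.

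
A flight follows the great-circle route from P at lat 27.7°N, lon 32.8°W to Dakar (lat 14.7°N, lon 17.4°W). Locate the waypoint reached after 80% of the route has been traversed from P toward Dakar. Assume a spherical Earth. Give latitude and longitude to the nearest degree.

≈ lat 17°N, lon 20°W

Convert each endpoint to a unit vector on the sphere (x = cos φ cos λ, y = cos φ sin λ, z = sin φ).
The central angle between the endpoints is δ = arccos(p₁·p₂) ≈ 0.337 rad (19.3°).
Interpolate at f = 0.80 with slerp weights a = sin((1−f)δ)/sin δ ≈ 0.204, b = sin(fδ)/sin δ ≈ 0.806.
p = a·p₁ + b·p₂ ≈ (0.895, -0.331, 0.299); φ = arcsin(p_z) ≈ 17.40°, λ = atan2(p_y, p_x) ≈ -20.28°.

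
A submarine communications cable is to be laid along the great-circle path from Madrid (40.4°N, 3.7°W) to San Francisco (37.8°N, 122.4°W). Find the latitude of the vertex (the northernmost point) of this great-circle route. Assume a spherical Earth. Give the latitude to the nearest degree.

The great circle lies in the plane with unit normal n̂ = (p₁ × p₂)/|p₁ × p₂|.
Here n̂_z ≈ -0.531; the vertex latitude is φ_max = arccos|n̂_z| ≈ 57.9°.
Check via Clairaut: cos φ_max = |cos φ₁| · sin C = cos(40.4°)·sin(44.2°) ≈ 0.531, again giving ≈ 57.9°.

≈ 58°N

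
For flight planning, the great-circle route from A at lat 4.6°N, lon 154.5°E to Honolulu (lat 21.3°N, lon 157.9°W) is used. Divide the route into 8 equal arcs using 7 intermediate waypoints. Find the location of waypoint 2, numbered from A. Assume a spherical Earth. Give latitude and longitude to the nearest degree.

The haversine formula gives a central angle δ ≈ 0.856 rad (49.1°) between the endpoints.
Interpolate at f = 2/8 with slerp weights a = sin((1−f)δ)/sin δ ≈ 0.793, b = sin(fδ)/sin δ ≈ 0.281.
p = a·p₁ + b·p₂ ≈ (-0.956, 0.242, 0.166); φ = arcsin(p_z) ≈ 9.54°, λ = atan2(p_y, p_x) ≈ 165.81°.

≈ lat 10°N, lon 166°E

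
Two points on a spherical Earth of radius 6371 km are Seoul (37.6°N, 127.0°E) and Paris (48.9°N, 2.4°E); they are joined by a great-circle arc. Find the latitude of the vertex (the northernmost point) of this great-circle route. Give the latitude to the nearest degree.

≈ 64°N

The great circle lies in the plane with unit normal n̂ = (p₁ × p₂)/|p₁ × p₂|.
Here n̂_z ≈ -0.435; the vertex latitude is φ_max = arccos|n̂_z| ≈ 64.2°.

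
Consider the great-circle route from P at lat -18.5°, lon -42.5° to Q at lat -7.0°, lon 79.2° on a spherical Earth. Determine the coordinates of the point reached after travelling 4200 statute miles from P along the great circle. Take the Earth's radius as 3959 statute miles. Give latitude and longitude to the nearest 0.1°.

≈ lat -24.6°, lon 23.1°

Convert each endpoint to a unit vector on the sphere (x = cos φ cos λ, y = cos φ sin λ, z = sin φ).
The central angle between the endpoints is δ = arccos(p₁·p₂) ≈ 2.044 rad (117.1°). The total great-circle distance is δ·R ≈ 2.044 × 3959 ≈ 8093 mi, so the target fraction is f = 4200/8093 ≈ 0.519.
Interpolate at f ≈ 0.519 with slerp weights a = sin((1−f)δ)/sin δ ≈ 0.935, b = sin(fδ)/sin δ ≈ 0.981.
p = a·p₁ + b·p₂ ≈ (0.836, 0.357, -0.416); φ = arcsin(p_z) ≈ -24.60°, λ = atan2(p_y, p_x) ≈ 23.11°.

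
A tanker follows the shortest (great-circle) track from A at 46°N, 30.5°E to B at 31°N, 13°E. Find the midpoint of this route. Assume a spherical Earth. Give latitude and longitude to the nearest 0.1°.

From cos δ = sin φ₁ sin φ₂ + cos φ₁ cos φ₂ cos Δλ, the central angle is δ ≈ 0.353 rad (20.2°).
Interpolate at f = 1/2 with slerp weights a = sin((1−f)δ)/sin δ ≈ 0.508, b = sin(fδ)/sin δ ≈ 0.508.
p = a·p₁ + b·p₂ ≈ (0.728, 0.277, 0.627); φ = arcsin(p_z) ≈ 38.82°, λ = atan2(p_y, p_x) ≈ 20.83°.

≈ 38.8°N, 20.8°E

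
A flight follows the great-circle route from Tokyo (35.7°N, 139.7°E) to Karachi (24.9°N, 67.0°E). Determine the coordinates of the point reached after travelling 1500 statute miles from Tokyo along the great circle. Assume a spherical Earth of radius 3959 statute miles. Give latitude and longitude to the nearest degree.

≈ 37°N, 113°E

Convert each endpoint to a unit vector on the sphere (x = cos φ cos λ, y = cos φ sin λ, z = sin φ).
The central angle between the endpoints is δ = arccos(p₁·p₂) ≈ 1.087 rad (62.3°). The total great-circle distance is δ·R ≈ 1.087 × 3959 ≈ 4305 mi, so the target fraction is f = 1500/4305 ≈ 0.348.
Interpolate at f ≈ 0.348 with slerp weights a = sin((1−f)δ)/sin δ ≈ 0.735, b = sin(fδ)/sin δ ≈ 0.418.
p = a·p₁ + b·p₂ ≈ (-0.307, 0.735, 0.605); φ = arcsin(p_z) ≈ 37.21°, λ = atan2(p_y, p_x) ≈ 112.68°.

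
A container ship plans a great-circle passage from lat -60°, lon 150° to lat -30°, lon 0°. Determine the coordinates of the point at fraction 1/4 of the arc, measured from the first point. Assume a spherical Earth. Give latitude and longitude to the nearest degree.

≈ lat -76°, lon 108°

Write both endpoints as unit vectors p₁, p₂ with components (cos φ cos λ, cos φ sin λ, sin φ).
The central angle between the endpoints is δ = arccos(p₁·p₂) ≈ 1.513 rad (86.7°).
Interpolate at f = 1/4 with slerp weights a = sin((1−f)δ)/sin δ ≈ 0.908, b = sin(fδ)/sin δ ≈ 0.370.
p = a·p₁ + b·p₂ ≈ (-0.073, 0.227, -0.971); φ = arcsin(p_z) ≈ -76.21°, λ = atan2(p_y, p_x) ≈ 107.79°.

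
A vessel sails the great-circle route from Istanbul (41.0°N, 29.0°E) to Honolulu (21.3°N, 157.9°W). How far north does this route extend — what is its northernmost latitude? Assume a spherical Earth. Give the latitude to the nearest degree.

The great circle lies in the plane with unit normal n̂ = (p₁ × p₂)/|p₁ × p₂|.
Here n̂_z ≈ +0.095; the vertex latitude is φ_max = arccos|n̂_z| ≈ 84.5°.

≈ 85°N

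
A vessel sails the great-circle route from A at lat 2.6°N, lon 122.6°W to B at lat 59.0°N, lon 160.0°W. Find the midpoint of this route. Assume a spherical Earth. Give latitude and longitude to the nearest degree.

Write both endpoints as unit vectors p₁, p₂ with components (cos φ cos λ, cos φ sin λ, sin φ).
The central angle between the endpoints is δ = arccos(p₁·p₂) ≈ 1.107 rad (63.4°).
Interpolate at f = 1/2 with slerp weights a = sin((1−f)δ)/sin δ ≈ 0.588, b = sin(fδ)/sin δ ≈ 0.588.
p = a·p₁ + b·p₂ ≈ (-0.601, -0.598, 0.530); φ = arcsin(p_z) ≈ 32.03°, λ = atan2(p_y, p_x) ≈ -135.13°.

≈ lat 32°N, lon 135°W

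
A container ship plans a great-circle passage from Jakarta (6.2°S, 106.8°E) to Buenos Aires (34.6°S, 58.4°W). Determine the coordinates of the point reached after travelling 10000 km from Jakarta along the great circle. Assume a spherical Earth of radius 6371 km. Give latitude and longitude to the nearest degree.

≈ 71°S, 1°W

Convert each endpoint to a unit vector on the sphere (x = cos φ cos λ, y = cos φ sin λ, z = sin φ).
The central angle between the endpoints is δ = arccos(p₁·p₂) ≈ 2.389 rad (136.9°). The total great-circle distance is δ·R ≈ 2.389 × 6371 ≈ 15220 km, so the target fraction is f = 10000/15220 ≈ 0.657.
Interpolate at f ≈ 0.657 with slerp weights a = sin((1−f)δ)/sin δ ≈ 1.069, b = sin(fδ)/sin δ ≈ 1.463.
p = a·p₁ + b·p₂ ≈ (0.324, -0.008, -0.946); φ = arcsin(p_z) ≈ -71.10°, λ = atan2(p_y, p_x) ≈ -1.48°.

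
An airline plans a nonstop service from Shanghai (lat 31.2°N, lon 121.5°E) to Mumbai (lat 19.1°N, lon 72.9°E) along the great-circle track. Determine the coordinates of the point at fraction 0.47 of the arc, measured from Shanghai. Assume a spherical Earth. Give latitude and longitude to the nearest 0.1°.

≈ lat 27.6°N, lon 97.4°E

Convert each endpoint to a unit vector on the sphere (x = cos φ cos λ, y = cos φ sin λ, z = sin φ).
The central angle between the endpoints is δ = arccos(p₁·p₂) ≈ 0.790 rad (45.2°).
Interpolate at f = 0.47 with slerp weights a = sin((1−f)δ)/sin δ ≈ 0.572, b = sin(fδ)/sin δ ≈ 0.511.
p = a·p₁ + b·p₂ ≈ (-0.114, 0.879, 0.464); φ = arcsin(p_z) ≈ 27.62°, λ = atan2(p_y, p_x) ≈ 97.38°.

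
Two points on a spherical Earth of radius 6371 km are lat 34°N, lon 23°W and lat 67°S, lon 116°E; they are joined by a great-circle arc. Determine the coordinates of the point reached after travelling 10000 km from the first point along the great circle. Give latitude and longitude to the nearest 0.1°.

Convert each endpoint to a unit vector on the sphere (x = cos φ cos λ, y = cos φ sin λ, z = sin φ).
The central angle between the endpoints is δ = arccos(p₁·p₂) ≈ 2.433 rad (139.4°). The total great-circle distance is δ·R ≈ 2.433 × 6371 ≈ 15500 km, so the target fraction is f = 10000/15500 ≈ 0.645.
Interpolate at f ≈ 0.645 with slerp weights a = sin((1−f)δ)/sin δ ≈ 1.168, b = sin(fδ)/sin δ ≈ 1.536.
p = a·p₁ + b·p₂ ≈ (0.628, 0.161, -0.761); φ = arcsin(p_z) ≈ -49.58°, λ = atan2(p_y, p_x) ≈ 14.41°.

≈ lat 49.6°S, lon 14.4°E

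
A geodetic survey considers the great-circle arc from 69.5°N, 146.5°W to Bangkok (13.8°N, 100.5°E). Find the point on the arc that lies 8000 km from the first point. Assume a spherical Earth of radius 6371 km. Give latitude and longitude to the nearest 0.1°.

≈ 25.9°N, 105.1°E

From cos δ = sin φ₁ sin φ₂ + cos φ₁ cos φ₂ cos Δλ, the central angle is δ ≈ 1.480 rad (84.8°). The total great-circle distance is δ·R ≈ 1.480 × 6371 ≈ 9430 km, so the target fraction is f = 8000/9430 ≈ 0.848.
Interpolate at f ≈ 0.848 with slerp weights a = sin((1−f)δ)/sin δ ≈ 0.223, b = sin(fδ)/sin δ ≈ 0.955.
p = a·p₁ + b·p₂ ≈ (-0.234, 0.868, 0.437); φ = arcsin(p_z) ≈ 25.92°, λ = atan2(p_y, p_x) ≈ 105.09°.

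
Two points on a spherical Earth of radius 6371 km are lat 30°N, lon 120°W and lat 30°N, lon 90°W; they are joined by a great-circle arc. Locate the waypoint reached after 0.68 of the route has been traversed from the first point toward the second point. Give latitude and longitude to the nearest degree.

Convert each endpoint to a unit vector on the sphere (x = cos φ cos λ, y = cos φ sin λ, z = sin φ).
The central angle between the endpoints is δ = arccos(p₁·p₂) ≈ 0.452 rad (25.9°).
Interpolate at f = 0.68 with slerp weights a = sin((1−f)δ)/sin δ ≈ 0.330, b = sin(fδ)/sin δ ≈ 0.693.
p = a·p₁ + b·p₂ ≈ (-0.143, -0.847, 0.511); φ = arcsin(p_z) ≈ 30.75°, λ = atan2(p_y, p_x) ≈ -99.57°.

≈ lat 31°N, lon 100°W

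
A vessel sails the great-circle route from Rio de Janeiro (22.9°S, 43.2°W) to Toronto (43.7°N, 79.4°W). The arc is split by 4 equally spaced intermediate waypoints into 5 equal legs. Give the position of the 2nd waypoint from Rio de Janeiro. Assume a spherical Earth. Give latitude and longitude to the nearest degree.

≈ 4°N, 56°W

The haversine formula gives a central angle δ ≈ 1.299 rad (74.4°) between the endpoints.
Interpolate at f = 2/5 with slerp weights a = sin((1−f)δ)/sin δ ≈ 0.730, b = sin(fδ)/sin δ ≈ 0.515.
p = a·p₁ + b·p₂ ≈ (0.558, -0.826, 0.072); φ = arcsin(p_z) ≈ 4.14°, λ = atan2(p_y, p_x) ≈ -55.95°.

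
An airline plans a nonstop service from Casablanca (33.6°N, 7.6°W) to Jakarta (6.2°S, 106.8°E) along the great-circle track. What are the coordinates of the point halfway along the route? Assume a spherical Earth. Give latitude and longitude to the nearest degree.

≈ (24°N, 57°E)

The haversine formula gives a central angle δ ≈ 1.984 rad (113.7°) between the endpoints.
Interpolate at f = 1/2 with slerp weights a = sin((1−f)δ)/sin δ ≈ 0.914, b = sin(fδ)/sin δ ≈ 0.914.
p = a·p₁ + b·p₂ ≈ (0.492, 0.769, 0.407); φ = arcsin(p_z) ≈ 24.03°, λ = atan2(p_y, p_x) ≈ 57.40°.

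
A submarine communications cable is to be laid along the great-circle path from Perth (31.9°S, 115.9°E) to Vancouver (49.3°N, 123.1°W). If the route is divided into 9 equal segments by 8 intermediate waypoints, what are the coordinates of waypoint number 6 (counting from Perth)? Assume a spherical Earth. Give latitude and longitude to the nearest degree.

≈ (32°N, 179°W)

Write both endpoints as unit vectors p₁, p₂ with components (cos φ cos λ, cos φ sin λ, sin φ).
The central angle between the endpoints is δ = arccos(p₁·p₂) ≈ 2.326 rad (133.3°).
Interpolate at f = 6/9 with slerp weights a = sin((1−f)δ)/sin δ ≈ 0.962, b = sin(fδ)/sin δ ≈ 1.374.
p = a·p₁ + b·p₂ ≈ (-0.846, -0.016, 0.533); φ = arcsin(p_z) ≈ 32.22°, λ = atan2(p_y, p_x) ≈ -178.93°.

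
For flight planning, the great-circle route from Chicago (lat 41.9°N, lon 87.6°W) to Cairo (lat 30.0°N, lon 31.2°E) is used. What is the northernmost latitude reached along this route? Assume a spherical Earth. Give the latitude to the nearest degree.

The great circle lies in the plane with unit normal n̂ = (p₁ × p₂)/|p₁ × p₂|.
Here n̂_z ≈ +0.565; the vertex latitude is φ_max = arccos|n̂_z| ≈ 55.6°.

≈ 56°N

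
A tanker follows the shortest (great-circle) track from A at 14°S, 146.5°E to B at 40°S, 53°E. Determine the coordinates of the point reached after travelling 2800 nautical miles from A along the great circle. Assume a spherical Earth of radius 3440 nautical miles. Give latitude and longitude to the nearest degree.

≈ 38°S, 101°E

Write both endpoints as unit vectors p₁, p₂ with components (cos φ cos λ, cos φ sin λ, sin φ).
The central angle between the endpoints is δ = arccos(p₁·p₂) ≈ 1.460 rad (83.7°). The total great-circle distance is δ·R ≈ 1.460 × 3440 ≈ 5024 nmi, so the target fraction is f = 2800/5024 ≈ 0.557.
Interpolate at f ≈ 0.557 with slerp weights a = sin((1−f)δ)/sin δ ≈ 0.606, b = sin(fδ)/sin δ ≈ 0.731.
p = a·p₁ + b·p₂ ≈ (-0.153, 0.772, -0.617); φ = arcsin(p_z) ≈ -38.08°, λ = atan2(p_y, p_x) ≈ 101.22°.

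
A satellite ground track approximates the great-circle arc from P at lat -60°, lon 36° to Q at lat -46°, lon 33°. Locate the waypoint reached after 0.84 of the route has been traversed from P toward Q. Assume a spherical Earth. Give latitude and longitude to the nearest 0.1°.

Write both endpoints as unit vectors p₁, p₂ with components (cos φ cos λ, cos φ sin λ, sin φ).
The central angle between the endpoints is δ = arccos(p₁·p₂) ≈ 0.246 rad (14.1°).
Interpolate at f = 0.84 with slerp weights a = sin((1−f)δ)/sin δ ≈ 0.162, b = sin(fδ)/sin δ ≈ 0.843.
p = a·p₁ + b·p₂ ≈ (0.556, 0.366, -0.746); φ = arcsin(p_z) ≈ -48.24°, λ = atan2(p_y, p_x) ≈ 33.36°.

≈ lat -48.2°, lon 33.4°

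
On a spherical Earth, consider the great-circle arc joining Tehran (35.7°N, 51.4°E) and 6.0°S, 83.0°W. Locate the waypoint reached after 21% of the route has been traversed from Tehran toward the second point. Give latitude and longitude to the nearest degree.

Write both endpoints as unit vectors p₁, p₂ with components (cos φ cos λ, cos φ sin λ, sin φ).
The central angle between the endpoints is δ = arccos(p₁·p₂) ≈ 2.247 rad (128.8°).
Interpolate at f = 0.21 with slerp weights a = sin((1−f)δ)/sin δ ≈ 1.256, b = sin(fδ)/sin δ ≈ 0.583.
p = a·p₁ + b·p₂ ≈ (0.707, 0.221, 0.672); φ = arcsin(p_z) ≈ 42.21°, λ = atan2(p_y, p_x) ≈ 17.40°.

≈ 42°N, 17°E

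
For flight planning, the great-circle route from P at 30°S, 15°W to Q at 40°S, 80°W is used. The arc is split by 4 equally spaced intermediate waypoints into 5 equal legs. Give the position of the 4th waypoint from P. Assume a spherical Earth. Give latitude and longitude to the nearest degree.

≈ 41°S, 66°W

Convert each endpoint to a unit vector on the sphere (x = cos φ cos λ, y = cos φ sin λ, z = sin φ).
The central angle between the endpoints is δ = arccos(p₁·p₂) ≈ 0.925 rad (53.0°).
Interpolate at f = 4/5 with slerp weights a = sin((1−f)δ)/sin δ ≈ 0.230, b = sin(fδ)/sin δ ≈ 0.844.
p = a·p₁ + b·p₂ ≈ (0.305, -0.689, -0.658); φ = arcsin(p_z) ≈ -41.14°, λ = atan2(p_y, p_x) ≈ -66.11°.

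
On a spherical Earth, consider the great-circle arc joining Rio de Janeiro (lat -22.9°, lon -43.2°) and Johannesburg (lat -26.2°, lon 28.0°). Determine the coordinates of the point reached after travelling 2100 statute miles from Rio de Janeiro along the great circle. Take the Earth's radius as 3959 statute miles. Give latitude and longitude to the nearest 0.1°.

The haversine formula gives a central angle δ ≈ 1.117 rad (64.0°) between the endpoints. The total great-circle distance is δ·R ≈ 1.117 × 3959 ≈ 4423 mi, so the target fraction is f = 2100/4423 ≈ 0.475.
Interpolate at f ≈ 0.475 with slerp weights a = sin((1−f)δ)/sin δ ≈ 0.616, b = sin(fδ)/sin δ ≈ 0.563.
p = a·p₁ + b·p₂ ≈ (0.860, -0.151, -0.488); φ = arcsin(p_z) ≈ -29.22°, λ = atan2(p_y, p_x) ≈ -9.99°.

≈ lat -29.2°, lon -10.0°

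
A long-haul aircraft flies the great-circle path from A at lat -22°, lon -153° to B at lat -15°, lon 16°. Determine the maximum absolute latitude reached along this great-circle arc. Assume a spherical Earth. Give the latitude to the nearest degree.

The great circle lies in the plane with unit normal n̂ = (p₁ × p₂)/|p₁ × p₂|.
Here n̂_z ≈ +0.274; the vertex latitude is φ_max = arccos|n̂_z| ≈ 74.1°.

≈ -74°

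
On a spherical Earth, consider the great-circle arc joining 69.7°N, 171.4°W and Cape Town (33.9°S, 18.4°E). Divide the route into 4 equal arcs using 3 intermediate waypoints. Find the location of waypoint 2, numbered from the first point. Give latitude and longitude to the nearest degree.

≈ 38°N, 25°E

From cos δ = sin φ₁ sin φ₂ + cos φ₁ cos φ₂ cos Δλ, the central angle is δ ≈ 2.510 rad (143.8°).
Interpolate at f = 2/4 with slerp weights a = sin((1−f)δ)/sin δ ≈ 1.609, b = sin(fδ)/sin δ ≈ 1.609.
p = a·p₁ + b·p₂ ≈ (0.715, 0.338, 0.612); φ = arcsin(p_z) ≈ 37.71°, λ = atan2(p_y, p_x) ≈ 25.30°.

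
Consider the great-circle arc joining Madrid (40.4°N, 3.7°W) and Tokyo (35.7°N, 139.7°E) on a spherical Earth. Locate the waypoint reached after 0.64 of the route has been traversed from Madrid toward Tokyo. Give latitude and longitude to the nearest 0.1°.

Write both endpoints as unit vectors p₁, p₂ with components (cos φ cos λ, cos φ sin λ, sin φ).
The central angle between the endpoints is δ = arccos(p₁·p₂) ≈ 1.689 rad (96.8°).
Interpolate at f = 0.64 with slerp weights a = sin((1−f)δ)/sin δ ≈ 0.575, b = sin(fδ)/sin δ ≈ 0.889.
p = a·p₁ + b·p₂ ≈ (-0.113, 0.439, 0.892); φ = arcsin(p_z) ≈ 63.07°, λ = atan2(p_y, p_x) ≈ 104.47°.

≈ 63.1°N, 104.5°E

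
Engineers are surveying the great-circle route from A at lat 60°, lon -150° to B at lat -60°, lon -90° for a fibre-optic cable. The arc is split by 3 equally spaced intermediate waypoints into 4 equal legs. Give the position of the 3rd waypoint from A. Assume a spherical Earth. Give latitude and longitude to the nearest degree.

Convert each endpoint to a unit vector on the sphere (x = cos φ cos λ, y = cos φ sin λ, z = sin φ).
The central angle between the endpoints is δ = arccos(p₁·p₂) ≈ 2.246 rad (128.7°).
Interpolate at f = 3/4 with slerp weights a = sin((1−f)δ)/sin δ ≈ 0.682, b = sin(fδ)/sin δ ≈ 1.273.
p = a·p₁ + b·p₂ ≈ (-0.295, -0.807, -0.512); φ = arcsin(p_z) ≈ -30.77°, λ = atan2(p_y, p_x) ≈ -110.10°.

≈ lat -31°, lon -110°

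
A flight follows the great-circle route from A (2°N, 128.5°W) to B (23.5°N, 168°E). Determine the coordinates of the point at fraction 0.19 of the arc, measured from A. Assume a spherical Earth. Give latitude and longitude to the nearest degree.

≈ (7°N, 140°W)

Convert each endpoint to a unit vector on the sphere (x = cos φ cos λ, y = cos φ sin λ, z = sin φ).
The central angle between the endpoints is δ = arccos(p₁·p₂) ≈ 1.134 rad (65.0°).
Interpolate at f = 0.19 with slerp weights a = sin((1−f)δ)/sin δ ≈ 0.877, b = sin(fδ)/sin δ ≈ 0.236.
p = a·p₁ + b·p₂ ≈ (-0.757, -0.641, 0.125); φ = arcsin(p_z) ≈ 7.16°, λ = atan2(p_y, p_x) ≈ -139.76°.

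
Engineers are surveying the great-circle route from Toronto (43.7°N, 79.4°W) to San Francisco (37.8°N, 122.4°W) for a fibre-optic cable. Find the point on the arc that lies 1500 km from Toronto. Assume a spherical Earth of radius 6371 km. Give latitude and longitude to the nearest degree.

Convert each endpoint to a unit vector on the sphere (x = cos φ cos λ, y = cos φ sin λ, z = sin φ).
The central angle between the endpoints is δ = arccos(p₁·p₂) ≈ 0.571 rad (32.7°). The total great-circle distance is δ·R ≈ 0.571 × 6371 ≈ 3639 km, so the target fraction is f = 1500/3639 ≈ 0.412.
Interpolate at f ≈ 0.412 with slerp weights a = sin((1−f)δ)/sin δ ≈ 0.609, b = sin(fδ)/sin δ ≈ 0.431.
p = a·p₁ + b·p₂ ≈ (-0.102, -0.721, 0.686); φ = arcsin(p_z) ≈ 43.28°, λ = atan2(p_y, p_x) ≈ -98.02°.

≈ 43°N, 98°W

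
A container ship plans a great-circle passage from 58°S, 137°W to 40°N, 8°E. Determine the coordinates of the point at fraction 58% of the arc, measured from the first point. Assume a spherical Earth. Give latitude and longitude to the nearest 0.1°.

Write both endpoints as unit vectors p₁, p₂ with components (cos φ cos λ, cos φ sin λ, sin φ).
The central angle between the endpoints is δ = arccos(p₁·p₂) ≈ 2.642 rad (151.4°).
Interpolate at f = 0.58 with slerp weights a = sin((1−f)δ)/sin δ ≈ 1.868, b = sin(fδ)/sin δ ≈ 2.085.
p = a·p₁ + b·p₂ ≈ (0.857, -0.453, -0.244); φ = arcsin(p_z) ≈ -14.14°, λ = atan2(p_y, p_x) ≈ -27.85°.

≈ 14.1°S, 27.8°W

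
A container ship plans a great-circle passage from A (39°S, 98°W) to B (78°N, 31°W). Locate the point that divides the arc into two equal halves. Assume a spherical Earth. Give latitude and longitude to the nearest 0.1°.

From cos δ = sin φ₁ sin φ₂ + cos φ₁ cos φ₂ cos Δλ, the central angle is δ ≈ 2.156 rad (123.5°).
Interpolate at f = 1/2 with slerp weights a = sin((1−f)δ)/sin δ ≈ 1.057, b = sin(fδ)/sin δ ≈ 1.057.
p = a·p₁ + b·p₂ ≈ (0.074, -0.927, 0.369); φ = arcsin(p_z) ≈ 21.64°, λ = atan2(p_y, p_x) ≈ -85.43°.

≈ (21.6°N, 85.4°W)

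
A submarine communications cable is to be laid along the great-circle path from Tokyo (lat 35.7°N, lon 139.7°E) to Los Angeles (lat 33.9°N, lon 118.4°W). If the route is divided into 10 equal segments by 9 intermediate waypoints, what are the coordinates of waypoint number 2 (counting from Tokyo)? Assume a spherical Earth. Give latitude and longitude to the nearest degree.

Convert each endpoint to a unit vector on the sphere (x = cos φ cos λ, y = cos φ sin λ, z = sin φ).
The central angle between the endpoints is δ = arccos(p₁·p₂) ≈ 1.383 rad (79.3°).
Interpolate at f = 2/10 with slerp weights a = sin((1−f)δ)/sin δ ≈ 0.910, b = sin(fδ)/sin δ ≈ 0.278.
p = a·p₁ + b·p₂ ≈ (-0.673, 0.275, 0.686); φ = arcsin(p_z) ≈ 43.33°, λ = atan2(p_y, p_x) ≈ 157.78°.

≈ lat 43°N, lon 158°E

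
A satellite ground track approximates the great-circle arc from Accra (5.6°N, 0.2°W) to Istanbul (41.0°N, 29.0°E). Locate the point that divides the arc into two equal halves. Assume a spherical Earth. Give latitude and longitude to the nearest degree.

Write both endpoints as unit vectors p₁, p₂ with components (cos φ cos λ, cos φ sin λ, sin φ).
The central angle between the endpoints is δ = arccos(p₁·p₂) ≈ 0.767 rad (44.0°).
Interpolate at f = 1/2 with slerp weights a = sin((1−f)δ)/sin δ ≈ 0.539, b = sin(fδ)/sin δ ≈ 0.539.
p = a·p₁ + b·p₂ ≈ (0.893, 0.195, 0.406); φ = arcsin(p_z) ≈ 23.98°, λ = atan2(p_y, p_x) ≈ 12.35°.

≈ 24°N, 12°E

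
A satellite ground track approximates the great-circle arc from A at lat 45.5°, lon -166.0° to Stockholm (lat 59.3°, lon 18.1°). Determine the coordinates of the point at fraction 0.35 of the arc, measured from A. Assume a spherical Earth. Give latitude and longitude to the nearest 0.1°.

The haversine formula gives a central angle δ ≈ 1.312 rad (75.1°) between the endpoints.
Interpolate at f = 0.35 with slerp weights a = sin((1−f)δ)/sin δ ≈ 0.779, b = sin(fδ)/sin δ ≈ 0.458.
p = a·p₁ + b·p₂ ≈ (-0.307, -0.059, 0.950); φ = arcsin(p_z) ≈ 71.76°, λ = atan2(p_y, p_x) ≈ -169.06°.

≈ lat 71.8°, lon -169.1°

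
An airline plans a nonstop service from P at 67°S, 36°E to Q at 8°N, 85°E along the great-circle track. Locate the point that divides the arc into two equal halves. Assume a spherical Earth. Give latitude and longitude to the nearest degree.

Convert each endpoint to a unit vector on the sphere (x = cos φ cos λ, y = cos φ sin λ, z = sin φ).
The central angle between the endpoints is δ = arccos(p₁·p₂) ≈ 1.445 rad (82.8°).
Interpolate at f = 1/2 with slerp weights a = sin((1−f)δ)/sin δ ≈ 0.666, b = sin(fδ)/sin δ ≈ 0.666.
p = a·p₁ + b·p₂ ≈ (0.268, 0.811, -0.521); φ = arcsin(p_z) ≈ -31.38°, λ = atan2(p_y, p_x) ≈ 71.69°.

≈ 31°S, 72°E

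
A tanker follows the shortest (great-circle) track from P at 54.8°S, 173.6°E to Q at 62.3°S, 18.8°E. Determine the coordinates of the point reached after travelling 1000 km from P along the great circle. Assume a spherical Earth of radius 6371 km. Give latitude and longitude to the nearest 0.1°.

≈ 63.5°S, 169.1°E

Convert each endpoint to a unit vector on the sphere (x = cos φ cos λ, y = cos φ sin λ, z = sin φ).
The central angle between the endpoints is δ = arccos(p₁·p₂) ≈ 1.069 rad (61.2°). The total great-circle distance is δ·R ≈ 1.069 × 6371 ≈ 6810 km, so the target fraction is f = 1000/6810 ≈ 0.147.
Interpolate at f ≈ 0.147 with slerp weights a = sin((1−f)δ)/sin δ ≈ 0.902, b = sin(fδ)/sin δ ≈ 0.178.
p = a·p₁ + b·p₂ ≈ (-0.438, 0.085, -0.895); φ = arcsin(p_z) ≈ -63.49°, λ = atan2(p_y, p_x) ≈ 169.06°.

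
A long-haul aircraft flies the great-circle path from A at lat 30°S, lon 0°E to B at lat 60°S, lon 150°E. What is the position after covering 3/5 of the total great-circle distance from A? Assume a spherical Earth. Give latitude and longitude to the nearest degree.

Convert each endpoint to a unit vector on the sphere (x = cos φ cos λ, y = cos φ sin λ, z = sin φ).
The central angle between the endpoints is δ = arccos(p₁·p₂) ≈ 1.513 rad (86.7°).
Interpolate at f = 3/5 with slerp weights a = sin((1−f)δ)/sin δ ≈ 0.570, b = sin(fδ)/sin δ ≈ 0.789.
p = a·p₁ + b·p₂ ≈ (0.152, 0.197, -0.969); φ = arcsin(p_z) ≈ -75.59°, λ = atan2(p_y, p_x) ≈ 52.46°.

≈ lat 76°S, lon 52°E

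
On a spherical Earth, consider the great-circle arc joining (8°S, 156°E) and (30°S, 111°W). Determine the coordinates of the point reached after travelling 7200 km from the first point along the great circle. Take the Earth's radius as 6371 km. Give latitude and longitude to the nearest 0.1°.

≈ (30.6°S, 138.7°W)

Write both endpoints as unit vectors p₁, p₂ with components (cos φ cos λ, cos φ sin λ, sin φ).
The central angle between the endpoints is δ = arccos(p₁·p₂) ≈ 1.546 rad (88.6°). The total great-circle distance is δ·R ≈ 1.546 × 6371 ≈ 9850 km, so the target fraction is f = 7200/9850 ≈ 0.731.
Interpolate at f ≈ 0.731 with slerp weights a = sin((1−f)δ)/sin δ ≈ 0.404, b = sin(fδ)/sin δ ≈ 0.905.
p = a·p₁ + b·p₂ ≈ (-0.646, -0.569, -0.509); φ = arcsin(p_z) ≈ -30.57°, λ = atan2(p_y, p_x) ≈ -138.66°.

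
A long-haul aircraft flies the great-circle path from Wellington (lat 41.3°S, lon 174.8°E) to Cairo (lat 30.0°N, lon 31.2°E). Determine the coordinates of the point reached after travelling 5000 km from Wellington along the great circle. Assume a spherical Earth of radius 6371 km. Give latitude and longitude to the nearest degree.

The haversine formula gives a central angle δ ≈ 2.594 rad (148.6°) between the endpoints. The total great-circle distance is δ·R ≈ 2.594 × 6371 ≈ 16525 km, so the target fraction is f = 5000/16525 ≈ 0.303.
Interpolate at f ≈ 0.303 with slerp weights a = sin((1−f)δ)/sin δ ≈ 1.866, b = sin(fδ)/sin δ ≈ 1.357.
p = a·p₁ + b·p₂ ≈ (-0.391, 0.736, -0.553); φ = arcsin(p_z) ≈ -33.58°, λ = atan2(p_y, p_x) ≈ 117.98°.

≈ lat 34°S, lon 118°E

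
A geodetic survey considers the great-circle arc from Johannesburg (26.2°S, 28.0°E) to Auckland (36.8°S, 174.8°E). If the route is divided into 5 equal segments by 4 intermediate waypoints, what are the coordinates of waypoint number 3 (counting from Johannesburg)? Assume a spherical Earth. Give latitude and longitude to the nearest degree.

Write both endpoints as unit vectors p₁, p₂ with components (cos φ cos λ, cos φ sin λ, sin φ).
The central angle between the endpoints is δ = arccos(p₁·p₂) ≈ 1.914 rad (109.7°).
Interpolate at f = 3/5 with slerp weights a = sin((1−f)δ)/sin δ ≈ 0.736, b = sin(fδ)/sin δ ≈ 0.969.
p = a·p₁ + b·p₂ ≈ (-0.189, 0.380, -0.905); φ = arcsin(p_z) ≈ -64.86°, λ = atan2(p_y, p_x) ≈ 116.47°.

≈ (65°S, 116°E)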